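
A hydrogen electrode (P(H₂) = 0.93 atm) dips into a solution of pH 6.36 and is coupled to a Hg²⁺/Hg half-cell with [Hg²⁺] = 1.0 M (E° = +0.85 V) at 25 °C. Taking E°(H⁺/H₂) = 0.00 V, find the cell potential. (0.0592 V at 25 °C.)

The Hg²⁺/Hg couple is the cathode, so E°_cell = 0.85 V; n = 2.
[H⁺] = 10^(−6.36) = 4.4 × 10^-7 M, and Q = [H⁺]^2 / ([Hg²⁺]·P(H₂)) = 2.05 × 10^-13.
E = E° − (0.0592/2) log Q = 0.85 − (0.0592/2)(-12.688) = 1.226 V.

1.23 V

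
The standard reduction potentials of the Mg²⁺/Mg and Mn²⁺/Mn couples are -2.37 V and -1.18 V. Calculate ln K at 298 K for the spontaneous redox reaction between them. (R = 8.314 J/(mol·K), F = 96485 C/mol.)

E°_cell = -1.18 − (-2.37) = 1.19 V, with n = 2 electrons transferred.
At equilibrium E = 0, so the Nernst equation gives ln K = nFE°/RT = (2)(96485)(1.19)/((8.314)(298)) = 92.69.

ln K = 92.7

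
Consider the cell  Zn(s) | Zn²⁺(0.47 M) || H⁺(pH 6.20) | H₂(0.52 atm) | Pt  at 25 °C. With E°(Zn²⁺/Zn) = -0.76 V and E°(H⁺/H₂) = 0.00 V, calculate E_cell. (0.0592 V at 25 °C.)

The hydrogen couple is the cathode, so E°_cell = 0.76 V; n = 2.
[H⁺] = 10^(−6.20) = 6.3 × 10^-7 M, and Q = [Zn²⁺]·P(H₂) / [H⁺]^2 = 6.14 × 10^11.
E = E° − (0.0592/2) log Q = 0.76 − (0.0592/2)(11.788) = 0.411 V.

0.41 V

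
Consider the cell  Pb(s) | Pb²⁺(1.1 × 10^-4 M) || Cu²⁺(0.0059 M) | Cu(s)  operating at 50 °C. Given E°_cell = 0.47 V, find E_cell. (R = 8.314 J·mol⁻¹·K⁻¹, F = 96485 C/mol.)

0.525 V

Balancing electrons gives n = 2; the reaction quotient is Q = [Pb²⁺]/[Cu²⁺] = 0.0186.
E = E° − (RT/nF) ln Q = 0.47 − (8.314×323)/(2×96485) × (-3.982) = 0.470 + 0.055 = 0.525 V.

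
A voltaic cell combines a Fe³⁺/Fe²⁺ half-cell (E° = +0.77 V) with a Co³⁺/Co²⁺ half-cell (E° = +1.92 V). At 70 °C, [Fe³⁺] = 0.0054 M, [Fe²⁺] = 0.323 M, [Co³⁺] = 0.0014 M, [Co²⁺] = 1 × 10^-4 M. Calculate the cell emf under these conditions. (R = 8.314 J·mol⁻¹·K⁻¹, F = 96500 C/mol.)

1.35 V

The Co³⁺/Co²⁺ couple has the higher reduction potential and acts as the cathode, so E°_cell = +1.92 − (+0.77) = 1.15 V.
Balancing electrons gives n = 1; the reaction quotient is Q = [Fe³⁺]·[Co²⁺]/([Fe²⁺]·[Co³⁺]) = 0.00119.
E = E° − (RT/nF) ln Q = 1.15 − (8.314×343)/(1×96500) × (-6.730) = 1.150 + 0.199 = 1.349 V.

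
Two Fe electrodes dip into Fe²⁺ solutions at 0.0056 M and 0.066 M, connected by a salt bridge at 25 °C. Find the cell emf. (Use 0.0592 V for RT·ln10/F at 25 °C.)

0.032 V

Both half-cells are Fe²⁺/Fe, so E°_cell = 0. The concentrated side is the cathode; the cell reaction moves Fe²⁺ from high to low concentration with n = 2.
Q = [Fe²⁺]_dilute/[Fe²⁺]_conc = 0.0056/0.066 = 0.0848.
E = 0 − (0.0592/2) log Q = −(0.0592/2)(-1.071) = 0.0317 V.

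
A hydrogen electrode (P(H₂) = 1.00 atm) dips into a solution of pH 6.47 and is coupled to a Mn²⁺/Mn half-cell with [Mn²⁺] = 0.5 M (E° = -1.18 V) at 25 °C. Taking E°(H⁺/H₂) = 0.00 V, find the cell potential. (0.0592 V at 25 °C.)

The hydrogen couple is the cathode, so E°_cell = 1.18 V; n = 2.
[H⁺] = 10^(−6.47) = 3.4 × 10^-7 M, and Q = [Mn²⁺]·P(H₂) / [H⁺]^2 = 4.35 × 10^12.
E = E° − (0.0592/2) log Q = 1.18 − (0.0592/2)(12.639) = 0.806 V.

0.81 V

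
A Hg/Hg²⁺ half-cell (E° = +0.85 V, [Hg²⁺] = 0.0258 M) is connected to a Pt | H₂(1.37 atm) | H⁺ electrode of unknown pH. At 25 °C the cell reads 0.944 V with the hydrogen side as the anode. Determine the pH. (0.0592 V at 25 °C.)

E°_cell = 0.85 V and n = 2.
log Q = n(E° − E)/0.0592 = 2×(0.85 − 0.944)/0.0592 = -3.176.
With Q = [H⁺]^2 / ([Hg²⁺]·P(H₂)), solving for [H⁺] gives log[H⁺] = -2.314, so pH = 2.31.

pH = 2.31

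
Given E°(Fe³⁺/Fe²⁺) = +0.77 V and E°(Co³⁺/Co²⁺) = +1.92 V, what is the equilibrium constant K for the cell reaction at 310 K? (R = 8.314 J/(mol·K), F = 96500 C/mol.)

E°_cell = +1.92 − (+0.77) = 1.15 V, with n = 1 electron transferred.
At equilibrium E = 0, so the Nernst equation gives ln K = nFE°/RT = (1)(96500)(1.15)/((8.314)(310)) = 43.06.
K = e^43.06 = 5 × 10^18.

5 × 10^18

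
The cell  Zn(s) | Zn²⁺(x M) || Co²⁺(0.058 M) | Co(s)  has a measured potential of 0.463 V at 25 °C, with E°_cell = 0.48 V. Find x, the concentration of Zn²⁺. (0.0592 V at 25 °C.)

0.22 M

From the Nernst equation, log Q = n(E° − E)/0.0592 = 2(0.48 − 0.463)/0.0592 = 0.574, so Q = 3.75.
With Q = [Zn²⁺]/[Co²⁺] and the known concentrations, [Zn²⁺] in the numerator gives [Zn²⁺] = 0.22 M.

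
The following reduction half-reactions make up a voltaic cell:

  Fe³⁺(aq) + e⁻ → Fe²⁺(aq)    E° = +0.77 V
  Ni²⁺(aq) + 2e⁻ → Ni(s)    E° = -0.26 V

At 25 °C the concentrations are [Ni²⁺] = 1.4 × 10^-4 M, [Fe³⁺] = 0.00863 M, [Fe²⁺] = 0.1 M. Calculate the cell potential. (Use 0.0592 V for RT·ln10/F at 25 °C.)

The Fe³⁺/Fe²⁺ couple has the higher reduction potential and acts as the cathode, so E°_cell = +0.77 − (-0.26) = 1.03 V.
Balancing electrons gives n = 2; the reaction quotient is Q = [Ni²⁺]·[Fe²⁺]^2/[Fe³⁺]^2 = 0.0188.
At 25 °C, E = E° − (0.0592/n) log Q = 1.03 − (0.0592/2)(-1.726) = 1.030 + 0.051 = 1.081 V.

1.08 V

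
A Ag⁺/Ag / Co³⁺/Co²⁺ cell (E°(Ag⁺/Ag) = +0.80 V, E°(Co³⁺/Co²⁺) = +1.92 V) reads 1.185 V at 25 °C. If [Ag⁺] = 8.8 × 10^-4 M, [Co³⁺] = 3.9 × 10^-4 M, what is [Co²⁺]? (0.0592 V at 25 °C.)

From the Nernst equation, log Q = n(E° − E)/0.0592 = 1(1.12 − 1.185)/0.0592 = -1.098, so Q = 0.0798.
With Q = [Ag⁺]·[Co²⁺]/[Co³⁺] and the known concentrations, [Co²⁺] in the numerator gives [Co²⁺] = 0.035 M.

0.035 M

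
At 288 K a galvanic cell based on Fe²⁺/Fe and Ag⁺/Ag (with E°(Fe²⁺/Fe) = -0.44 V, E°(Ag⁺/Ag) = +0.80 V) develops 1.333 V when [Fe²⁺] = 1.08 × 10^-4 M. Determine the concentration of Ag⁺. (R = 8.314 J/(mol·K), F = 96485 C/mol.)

From the Nernst equation, ln Q = nF(E° − E)/RT = 2×96485×(1.24 − 1.333)/(8.314×288) = -7.495, so Q = 5.56 × 10^-4.
With Q = [Fe²⁺]/[Ag⁺]^2 and the known concentrations, [Ag⁺]^2 in the denominator gives [Ag⁺] = 0.44 M.

0.44 M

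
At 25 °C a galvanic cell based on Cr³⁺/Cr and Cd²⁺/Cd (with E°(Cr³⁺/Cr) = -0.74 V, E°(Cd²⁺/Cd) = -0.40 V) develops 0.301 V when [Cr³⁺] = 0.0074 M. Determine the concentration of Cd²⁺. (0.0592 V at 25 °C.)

0.0018 M

From the Nernst equation, log Q = n(E° − E)/0.0592 = 6(0.34 − 0.301)/0.0592 = 3.953, so Q = 8970.
With Q = [Cr³⁺]^2/[Cd²⁺]^3 and the known concentrations, [Cd²⁺]^3 in the denominator gives [Cd²⁺] = 0.0018 M.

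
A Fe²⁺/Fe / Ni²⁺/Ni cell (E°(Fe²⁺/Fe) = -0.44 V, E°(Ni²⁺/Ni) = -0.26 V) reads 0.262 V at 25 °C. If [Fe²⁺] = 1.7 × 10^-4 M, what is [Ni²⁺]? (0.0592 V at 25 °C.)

0.1 M

From the Nernst equation, log Q = n(E° − E)/0.0592 = 2(0.18 − 0.262)/0.0592 = -2.770, so Q = 0.00170.
With Q = [Fe²⁺]/[Ni²⁺] and the known concentrations, [Ni²⁺] in the denominator gives [Ni²⁺] = 0.1 M.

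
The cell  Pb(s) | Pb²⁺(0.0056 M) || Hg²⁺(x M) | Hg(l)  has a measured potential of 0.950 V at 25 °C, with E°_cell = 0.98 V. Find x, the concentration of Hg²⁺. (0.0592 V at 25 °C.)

5.4 × 10^-4 M

From the Nernst equation, log Q = n(E° − E)/0.0592 = 2(0.98 − 0.950)/0.0592 = 1.014, so Q = 10.3.
With Q = [Pb²⁺]/[Hg²⁺] and the known concentrations, [Hg²⁺] in the denominator gives [Hg²⁺] = 5.4 × 10^-4 M.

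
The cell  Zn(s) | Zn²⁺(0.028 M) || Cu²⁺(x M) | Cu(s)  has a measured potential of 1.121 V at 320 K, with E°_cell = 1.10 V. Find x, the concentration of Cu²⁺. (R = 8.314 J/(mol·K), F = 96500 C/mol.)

0.13 M

From the Nernst equation, ln Q = nF(E° − E)/RT = 2×96500×(1.10 − 1.121)/(8.314×320) = -1.523, so Q = 0.218.
With Q = [Zn²⁺]/[Cu²⁺] and the known concentrations, [Cu²⁺] in the denominator gives [Cu²⁺] = 0.13 M.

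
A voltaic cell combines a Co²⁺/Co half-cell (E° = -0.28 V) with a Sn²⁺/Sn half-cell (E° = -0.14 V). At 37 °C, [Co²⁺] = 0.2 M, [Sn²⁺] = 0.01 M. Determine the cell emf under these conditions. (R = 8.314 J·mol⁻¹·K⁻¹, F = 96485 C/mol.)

0.100 V

The Sn²⁺/Sn couple has the higher reduction potential and acts as the cathode, so E°_cell = -0.14 − (-0.28) = 0.14 V.
Balancing electrons gives n = 2; the reaction quotient is Q = [Co²⁺]/[Sn²⁺] = 20.0.
E = E° − (RT/nF) ln Q = 0.14 − (8.314×310)/(2×96485) × (2.996) = 0.140 − 0.040 = 0.100 V.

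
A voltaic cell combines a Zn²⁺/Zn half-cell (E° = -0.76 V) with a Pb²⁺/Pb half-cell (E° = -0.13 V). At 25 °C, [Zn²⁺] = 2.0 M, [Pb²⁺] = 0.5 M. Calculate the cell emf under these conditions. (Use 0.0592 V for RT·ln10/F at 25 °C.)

The Pb²⁺/Pb couple has the higher reduction potential and acts as the cathode, so E°_cell = -0.13 − (-0.76) = 0.63 V.
Balancing electrons gives n = 2; the reaction quotient is Q = [Zn²⁺]/[Pb²⁺] = 4.00.
At 25 °C, E = E° − (0.0592/n) log Q = 0.63 − (0.0592/2)(0.602) = 0.630 − 0.018 = 0.612 V.

0.612 V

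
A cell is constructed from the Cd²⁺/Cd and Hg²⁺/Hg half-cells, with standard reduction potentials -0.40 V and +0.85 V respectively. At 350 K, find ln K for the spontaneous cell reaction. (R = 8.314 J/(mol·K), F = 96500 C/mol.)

ln K = 82.9

E°_cell = +0.85 − (-0.40) = 1.25 V, with n = 2 electrons transferred.
At equilibrium E = 0, so the Nernst equation gives ln K = nFE°/RT = (2)(96500)(1.25)/((8.314)(350)) = 82.91.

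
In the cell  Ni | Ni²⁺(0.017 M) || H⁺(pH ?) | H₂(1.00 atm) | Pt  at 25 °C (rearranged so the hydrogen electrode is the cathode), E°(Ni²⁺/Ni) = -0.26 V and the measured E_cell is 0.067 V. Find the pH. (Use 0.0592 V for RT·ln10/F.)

E°_cell = 0.26 V and n = 2.
log Q = n(E° − E)/0.0592 = 2×(0.26 − 0.067)/0.0592 = 6.520.
With Q = [Ni²⁺]·P(H₂) / [H⁺]^2, solving for [H⁺] gives log[H⁺] = -4.145, so pH = 4.14.

pH = 4.14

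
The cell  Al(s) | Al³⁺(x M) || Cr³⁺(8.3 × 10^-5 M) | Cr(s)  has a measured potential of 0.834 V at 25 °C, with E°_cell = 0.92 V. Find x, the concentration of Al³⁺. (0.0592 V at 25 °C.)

1.9 M

From the Nernst equation, log Q = n(E° − E)/0.0592 = 3(0.92 − 0.834)/0.0592 = 4.358, so Q = 2.28 × 10^4.
With Q = [Al³⁺]/[Cr³⁺] and the known concentrations, [Al³⁺] in the numerator gives [Al³⁺] = 1.9 M.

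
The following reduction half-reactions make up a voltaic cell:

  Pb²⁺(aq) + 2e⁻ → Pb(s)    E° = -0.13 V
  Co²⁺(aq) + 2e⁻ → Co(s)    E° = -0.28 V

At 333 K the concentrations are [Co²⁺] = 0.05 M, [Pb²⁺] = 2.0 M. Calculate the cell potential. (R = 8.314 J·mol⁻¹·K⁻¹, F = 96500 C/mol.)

The Pb²⁺/Pb couple has the higher reduction potential and acts as the cathode, so E°_cell = -0.13 − (-0.28) = 0.15 V.
Balancing electrons gives n = 2; the reaction quotient is Q = [Co²⁺]/[Pb²⁺] = 0.0250.
E = E° − (RT/nF) ln Q = 0.15 − (8.314×333)/(2×96500) × (-3.689) = 0.150 + 0.053 = 0.203 V.

0.203 V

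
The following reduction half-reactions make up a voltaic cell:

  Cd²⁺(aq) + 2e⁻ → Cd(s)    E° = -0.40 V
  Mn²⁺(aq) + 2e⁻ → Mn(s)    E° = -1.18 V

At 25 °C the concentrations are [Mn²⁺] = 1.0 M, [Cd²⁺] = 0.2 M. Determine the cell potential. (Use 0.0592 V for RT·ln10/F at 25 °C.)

0.759 V

The Cd²⁺/Cd couple has the higher reduction potential and acts as the cathode, so E°_cell = -0.40 − (-1.18) = 0.78 V.
Balancing electrons gives n = 2; the reaction quotient is Q = [Mn²⁺]/[Cd²⁺] = 5.00.
At 25 °C, E = E° − (0.0592/n) log Q = 0.78 − (0.0592/2)(0.699) = 0.780 − 0.021 = 0.759 V.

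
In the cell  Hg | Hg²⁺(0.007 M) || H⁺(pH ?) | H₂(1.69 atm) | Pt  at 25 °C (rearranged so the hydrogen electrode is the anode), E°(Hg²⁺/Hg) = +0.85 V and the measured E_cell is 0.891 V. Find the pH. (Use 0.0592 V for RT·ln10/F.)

pH = 1.66

E°_cell = 0.85 V and n = 2.
log Q = n(E° − E)/0.0592 = 2×(0.85 − 0.891)/0.0592 = -1.385.
With Q = [H⁺]^2 / ([Hg²⁺]·P(H₂)), solving for [H⁺] gives log[H⁺] = -1.656, so pH = 1.66.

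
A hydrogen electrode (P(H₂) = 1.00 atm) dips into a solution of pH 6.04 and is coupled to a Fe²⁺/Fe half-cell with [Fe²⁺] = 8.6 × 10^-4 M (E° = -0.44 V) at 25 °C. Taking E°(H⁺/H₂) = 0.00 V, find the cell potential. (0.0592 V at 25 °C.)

0.17 V

The hydrogen couple is the cathode, so E°_cell = 0.44 V; n = 2.
[H⁺] = 10^(−6.04) = 9.1 × 10^-7 M, and Q = [Fe²⁺]·P(H₂) / [H⁺]^2 = 1.03 × 10^9.
E = E° − (0.0592/2) log Q = 0.44 − (0.0592/2)(9.014) = 0.173 V.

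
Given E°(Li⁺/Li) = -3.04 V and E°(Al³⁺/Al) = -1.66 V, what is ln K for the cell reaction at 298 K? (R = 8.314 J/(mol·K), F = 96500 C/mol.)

ln K = 161.3

E°_cell = -1.66 − (-3.04) = 1.38 V, with n = 3 electrons transferred.
At equilibrium E = 0, so the Nernst equation gives ln K = nFE°/RT = (3)(96500)(1.38)/((8.314)(298)) = 161.25.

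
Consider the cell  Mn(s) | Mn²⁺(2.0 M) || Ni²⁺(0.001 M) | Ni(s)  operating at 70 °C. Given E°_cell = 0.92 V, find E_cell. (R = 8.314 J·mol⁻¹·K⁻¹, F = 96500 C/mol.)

0.808 V

Balancing electrons gives n = 2; the reaction quotient is Q = [Mn²⁺]/[Ni²⁺] = 2000.
E = E° − (RT/nF) ln Q = 0.92 − (8.314×343)/(2×96500) × (7.601) = 0.920 − 0.112 = 0.808 V.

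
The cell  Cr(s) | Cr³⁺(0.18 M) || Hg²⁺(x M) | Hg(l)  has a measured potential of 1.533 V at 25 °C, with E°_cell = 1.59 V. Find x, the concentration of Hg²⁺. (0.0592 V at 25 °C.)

0.0038 M

From the Nernst equation, log Q = n(E° − E)/0.0592 = 6(1.59 − 1.533)/0.0592 = 5.777, so Q = 5.98 × 10^5.
With Q = [Cr³⁺]^2/[Hg²⁺]^3 and the known concentrations, [Hg²⁺]^3 in the denominator gives [Hg²⁺] = 0.0038 M.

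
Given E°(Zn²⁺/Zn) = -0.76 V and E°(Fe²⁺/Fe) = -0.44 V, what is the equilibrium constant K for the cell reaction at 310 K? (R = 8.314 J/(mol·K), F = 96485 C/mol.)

E°_cell = -0.44 − (-0.76) = 0.32 V, with n = 2 electrons transferred.
At equilibrium E = 0, so the Nernst equation gives ln K = nFE°/RT = (2)(96485)(0.32)/((8.314)(310)) = 23.96.
K = e^23.96 = 2.5 × 10^10.

2.5 × 10^10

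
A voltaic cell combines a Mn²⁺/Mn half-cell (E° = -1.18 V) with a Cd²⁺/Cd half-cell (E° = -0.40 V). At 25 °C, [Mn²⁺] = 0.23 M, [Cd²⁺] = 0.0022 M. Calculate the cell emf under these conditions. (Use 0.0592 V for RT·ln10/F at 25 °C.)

0.720 V

The Cd²⁺/Cd couple has the higher reduction potential and acts as the cathode, so E°_cell = -0.40 − (-1.18) = 0.78 V.
Balancing electrons gives n = 2; the reaction quotient is Q = [Mn²⁺]/[Cd²⁺] = 105.
At 25 °C, E = E° − (0.0592/n) log Q = 0.78 − (0.0592/2)(2.019) = 0.780 − 0.060 = 0.720 V.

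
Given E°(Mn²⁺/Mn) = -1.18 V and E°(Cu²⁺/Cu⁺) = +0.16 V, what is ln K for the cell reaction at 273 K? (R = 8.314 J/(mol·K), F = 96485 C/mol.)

E°_cell = +0.16 − (-1.18) = 1.34 V, with n = 2 electrons transferred.
At equilibrium E = 0, so the Nernst equation gives ln K = nFE°/RT = (2)(96485)(1.34)/((8.314)(273)) = 113.93.

ln K = 113.9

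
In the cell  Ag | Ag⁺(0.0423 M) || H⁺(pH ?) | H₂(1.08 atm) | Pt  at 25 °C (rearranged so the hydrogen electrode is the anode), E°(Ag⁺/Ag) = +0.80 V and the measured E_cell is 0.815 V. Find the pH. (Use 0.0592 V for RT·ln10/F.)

pH = 1.61

E°_cell = 0.80 V and n = 2.
log Q = n(E° − E)/0.0592 = 2×(0.80 − 0.815)/0.0592 = -0.507.
With Q = [H⁺]^2 / ([Ag⁺]^2·P(H₂)), solving for [H⁺] gives log[H⁺] = -1.610, so pH = 1.61.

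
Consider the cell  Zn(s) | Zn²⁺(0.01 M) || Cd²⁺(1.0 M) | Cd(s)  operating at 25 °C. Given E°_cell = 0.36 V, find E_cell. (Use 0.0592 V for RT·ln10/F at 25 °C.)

0.419 V

Balancing electrons gives n = 2; the reaction quotient is Q = [Zn²⁺]/[Cd²⁺] = 0.0100.
At 25 °C, E = E° − (0.0592/n) log Q = 0.36 − (0.0592/2)(-2.000) = 0.360 + 0.059 = 0.419 V.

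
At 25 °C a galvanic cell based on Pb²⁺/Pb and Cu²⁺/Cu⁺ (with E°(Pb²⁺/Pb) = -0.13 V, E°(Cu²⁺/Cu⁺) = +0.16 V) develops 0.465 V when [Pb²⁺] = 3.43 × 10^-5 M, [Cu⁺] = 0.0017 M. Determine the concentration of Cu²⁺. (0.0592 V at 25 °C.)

0.009 M

From the Nernst equation, log Q = n(E° − E)/0.0592 = 2(0.29 − 0.465)/0.0592 = -5.912, so Q = 1.22 × 10^-6.
With Q = [Pb²⁺]·[Cu⁺]^2/[Cu²⁺]^2 and the known concentrations, [Cu²⁺]^2 in the denominator gives [Cu²⁺] = 0.009 M.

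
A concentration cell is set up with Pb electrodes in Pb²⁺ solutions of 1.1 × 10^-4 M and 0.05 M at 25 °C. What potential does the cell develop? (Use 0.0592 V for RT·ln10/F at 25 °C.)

0.079 V

Both half-cells are Pb²⁺/Pb, so E°_cell = 0. The concentrated side is the cathode; the cell reaction moves Pb²⁺ from high to low concentration with n = 2.
Q = [Pb²⁺]_dilute/[Pb²⁺]_conc = 1.1 × 10^-4/0.05 = 0.00220.
E = 0 − (0.0592/2) log Q = −(0.0592/2)(-2.658) = 0.0787 V.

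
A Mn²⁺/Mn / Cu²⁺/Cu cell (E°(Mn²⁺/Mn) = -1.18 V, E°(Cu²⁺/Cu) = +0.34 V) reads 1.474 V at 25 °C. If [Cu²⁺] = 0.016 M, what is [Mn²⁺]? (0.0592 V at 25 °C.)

From the Nernst equation, log Q = n(E° − E)/0.0592 = 2(1.52 − 1.474)/0.0592 = 1.554, so Q = 35.8.
With Q = [Mn²⁺]/[Cu²⁺] and the known concentrations, [Mn²⁺] in the numerator gives [Mn²⁺] = 0.57 M.

0.57 M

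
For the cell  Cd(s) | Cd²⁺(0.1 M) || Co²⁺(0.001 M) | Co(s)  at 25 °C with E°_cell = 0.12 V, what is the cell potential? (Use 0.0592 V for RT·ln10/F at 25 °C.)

Balancing electrons gives n = 2; the reaction quotient is Q = [Cd²⁺]/[Co²⁺] = 100.
At 25 °C, E = E° − (0.0592/n) log Q = 0.12 − (0.0592/2)(2.000) = 0.120 − 0.059 = 0.061 V.

0.061 V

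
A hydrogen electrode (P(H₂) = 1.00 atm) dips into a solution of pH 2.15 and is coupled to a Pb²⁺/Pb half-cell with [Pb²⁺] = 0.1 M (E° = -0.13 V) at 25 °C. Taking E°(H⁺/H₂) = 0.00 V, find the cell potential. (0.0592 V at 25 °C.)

0.032 V

The hydrogen couple is the cathode, so E°_cell = 0.13 V; n = 2.
[H⁺] = 10^(−2.15) = 0.0071 M, and Q = [Pb²⁺]·P(H₂) / [H⁺]^2 = 2000.
E = E° − (0.0592/2) log Q = 0.13 − (0.0592/2)(3.300) = 0.032 V.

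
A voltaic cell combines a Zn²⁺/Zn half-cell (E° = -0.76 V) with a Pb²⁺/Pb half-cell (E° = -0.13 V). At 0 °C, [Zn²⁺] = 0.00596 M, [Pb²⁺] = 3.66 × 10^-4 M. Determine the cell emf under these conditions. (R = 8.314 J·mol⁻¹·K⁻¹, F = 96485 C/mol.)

The Pb²⁺/Pb couple has the higher reduction potential and acts as the cathode, so E°_cell = -0.13 − (-0.76) = 0.63 V.
Balancing electrons gives n = 2; the reaction quotient is Q = [Zn²⁺]/[Pb²⁺] = 16.3.
E = E° − (RT/nF) ln Q = 0.63 − (8.314×273)/(2×96485) × (2.790) = 0.630 − 0.033 = 0.597 V.

0.597 V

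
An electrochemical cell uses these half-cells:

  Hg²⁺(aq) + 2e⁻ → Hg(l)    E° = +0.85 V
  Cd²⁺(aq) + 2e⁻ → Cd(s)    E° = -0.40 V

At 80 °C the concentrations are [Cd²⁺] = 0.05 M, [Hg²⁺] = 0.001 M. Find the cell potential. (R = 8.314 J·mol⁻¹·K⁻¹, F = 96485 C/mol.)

1.19 V

The Hg²⁺/Hg couple has the higher reduction potential and acts as the cathode, so E°_cell = +0.85 − (-0.40) = 1.25 V.
Balancing electrons gives n = 2; the reaction quotient is Q = [Cd²⁺]/[Hg²⁺] = 50.0.
E = E° − (RT/nF) ln Q = 1.25 − (8.314×353)/(2×96485) × (3.912) = 1.250 − 0.059 = 1.191 V.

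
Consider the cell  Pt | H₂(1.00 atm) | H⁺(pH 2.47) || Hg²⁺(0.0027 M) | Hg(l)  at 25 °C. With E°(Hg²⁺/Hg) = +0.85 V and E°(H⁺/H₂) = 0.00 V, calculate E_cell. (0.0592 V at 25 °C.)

The Hg²⁺/Hg couple is the cathode, so E°_cell = 0.85 V; n = 2.
[H⁺] = 10^(−2.47) = 0.0034 M, and Q = [H⁺]^2 / ([Hg²⁺]·P(H₂)) = 0.00425.
E = E° − (0.0592/2) log Q = 0.85 − (0.0592/2)(-2.371) = 0.920 V.

0.92 V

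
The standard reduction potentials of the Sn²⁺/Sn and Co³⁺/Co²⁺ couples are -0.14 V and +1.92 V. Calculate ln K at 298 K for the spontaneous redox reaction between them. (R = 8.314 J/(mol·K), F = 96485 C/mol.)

E°_cell = +1.92 − (-0.14) = 2.06 V, with n = 2 electrons transferred.
At equilibrium E = 0, so the Nernst equation gives ln K = nFE°/RT = (2)(96485)(2.06)/((8.314)(298)) = 160.45.

ln K = 160.4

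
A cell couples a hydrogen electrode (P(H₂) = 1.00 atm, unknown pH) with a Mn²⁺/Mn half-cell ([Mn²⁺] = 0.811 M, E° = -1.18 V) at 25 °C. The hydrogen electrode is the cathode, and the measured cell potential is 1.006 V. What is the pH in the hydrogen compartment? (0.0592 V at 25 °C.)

E°_cell = 1.18 V and n = 2.
log Q = n(E° − E)/0.0592 = 2×(1.18 − 1.006)/0.0592 = 5.878.
With Q = [Mn²⁺]·P(H₂) / [H⁺]^2, solving for [H⁺] gives log[H⁺] = -2.985, so pH = 2.98.

pH = 2.98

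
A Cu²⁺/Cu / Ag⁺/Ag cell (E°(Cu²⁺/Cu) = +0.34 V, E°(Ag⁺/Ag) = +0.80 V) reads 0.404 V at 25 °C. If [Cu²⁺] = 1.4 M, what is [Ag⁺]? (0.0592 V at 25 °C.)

0.13 M

From the Nernst equation, log Q = n(E° − E)/0.0592 = 2(0.46 − 0.404)/0.0592 = 1.892, so Q = 78.0.
With Q = [Cu²⁺]/[Ag⁺]^2 and the known concentrations, [Ag⁺]^2 in the denominator gives [Ag⁺] = 0.13 M.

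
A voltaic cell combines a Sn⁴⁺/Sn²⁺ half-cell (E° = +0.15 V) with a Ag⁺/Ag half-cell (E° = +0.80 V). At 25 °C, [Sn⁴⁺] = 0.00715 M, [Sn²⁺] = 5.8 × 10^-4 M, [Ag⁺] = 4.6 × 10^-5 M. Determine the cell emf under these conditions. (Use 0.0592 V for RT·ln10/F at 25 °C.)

The Ag⁺/Ag couple has the higher reduction potential and acts as the cathode, so E°_cell = +0.80 − (+0.15) = 0.65 V.
Balancing electrons gives n = 2; the reaction quotient is Q = [Sn⁴⁺]/([Sn²⁺]·[Ag⁺]^2) = 5.83 × 10^9.
At 25 °C, E = E° − (0.0592/n) log Q = 0.65 − (0.0592/2)(9.765) = 0.650 − 0.289 = 0.361 V.

0.361 V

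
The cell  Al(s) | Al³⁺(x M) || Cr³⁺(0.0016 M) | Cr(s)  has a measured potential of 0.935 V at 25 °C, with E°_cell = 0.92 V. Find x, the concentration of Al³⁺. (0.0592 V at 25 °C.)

From the Nernst equation, log Q = n(E° − E)/0.0592 = 3(0.92 − 0.935)/0.0592 = -0.760, so Q = 0.174.
With Q = [Al³⁺]/[Cr³⁺] and the known concentrations, [Al³⁺] in the numerator gives [Al³⁺] = 2.8 × 10^-4 M.

2.8 × 10^-4 M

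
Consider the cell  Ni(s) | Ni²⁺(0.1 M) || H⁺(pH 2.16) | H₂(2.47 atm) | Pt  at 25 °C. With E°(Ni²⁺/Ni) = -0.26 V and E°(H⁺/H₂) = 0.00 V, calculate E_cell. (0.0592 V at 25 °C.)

The hydrogen couple is the cathode, so E°_cell = 0.26 V; n = 2.
[H⁺] = 10^(−2.16) = 0.0069 M, and Q = [Ni²⁺]·P(H₂) / [H⁺]^2 = 5160.
E = E° − (0.0592/2) log Q = 0.26 − (0.0592/2)(3.713) = 0.150 V.

0.15 V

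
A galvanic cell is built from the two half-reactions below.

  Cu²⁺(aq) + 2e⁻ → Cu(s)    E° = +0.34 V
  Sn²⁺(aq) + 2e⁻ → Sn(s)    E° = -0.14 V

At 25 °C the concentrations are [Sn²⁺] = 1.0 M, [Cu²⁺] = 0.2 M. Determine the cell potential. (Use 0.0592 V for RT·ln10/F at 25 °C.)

The Cu²⁺/Cu couple has the higher reduction potential and acts as the cathode, so E°_cell = +0.34 − (-0.14) = 0.48 V.
Balancing electrons gives n = 2; the reaction quotient is Q = [Sn²⁺]/[Cu²⁺] = 5.00.
At 25 °C, E = E° − (0.0592/n) log Q = 0.48 − (0.0592/2)(0.699) = 0.480 − 0.021 = 0.459 V.

0.459 V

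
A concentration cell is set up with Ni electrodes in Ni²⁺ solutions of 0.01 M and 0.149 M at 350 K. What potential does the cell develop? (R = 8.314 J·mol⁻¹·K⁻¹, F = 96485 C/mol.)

Both half-cells are Ni²⁺/Ni, so E°_cell = 0. The concentrated side is the cathode; the cell reaction moves Ni²⁺ from high to low concentration with n = 2.
Q = [Ni²⁺]_dilute/[Ni²⁺]_conc = 0.01/0.149 = 0.0671.
E = 0 − (RT/nF) ln Q = −((8.314×350)/(2×96485))(-2.701) = 0.0407 V.

0.041 V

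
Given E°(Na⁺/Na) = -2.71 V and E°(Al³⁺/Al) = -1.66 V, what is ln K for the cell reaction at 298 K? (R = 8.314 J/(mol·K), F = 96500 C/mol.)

E°_cell = -1.66 − (-2.71) = 1.05 V, with n = 3 electrons transferred.
At equilibrium E = 0, so the Nernst equation gives ln K = nFE°/RT = (3)(96500)(1.05)/((8.314)(298)) = 122.69.

ln K = 122.7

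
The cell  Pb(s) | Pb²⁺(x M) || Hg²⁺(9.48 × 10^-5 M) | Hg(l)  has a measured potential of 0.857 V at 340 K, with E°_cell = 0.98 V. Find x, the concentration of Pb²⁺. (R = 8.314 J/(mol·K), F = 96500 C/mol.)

0.42 M

From the Nernst equation, ln Q = nF(E° − E)/RT = 2×96500×(0.98 − 0.857)/(8.314×340) = 8.398, so Q = 4440.
With Q = [Pb²⁺]/[Hg²⁺] and the known concentrations, [Pb²⁺] in the numerator gives [Pb²⁺] = 0.42 M.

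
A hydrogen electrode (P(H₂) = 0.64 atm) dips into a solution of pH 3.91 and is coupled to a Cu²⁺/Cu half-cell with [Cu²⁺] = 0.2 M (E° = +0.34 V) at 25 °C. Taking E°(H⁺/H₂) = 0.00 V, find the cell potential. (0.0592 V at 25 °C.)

0.55 V

The Cu²⁺/Cu couple is the cathode, so E°_cell = 0.34 V; n = 2.
[H⁺] = 10^(−3.91) = 1.2 × 10^-4 M, and Q = [H⁺]^2 / ([Cu²⁺]·P(H₂)) = 1.18 × 10^-7.
E = E° − (0.0592/2) log Q = 0.34 − (0.0592/2)(-6.927) = 0.545 V.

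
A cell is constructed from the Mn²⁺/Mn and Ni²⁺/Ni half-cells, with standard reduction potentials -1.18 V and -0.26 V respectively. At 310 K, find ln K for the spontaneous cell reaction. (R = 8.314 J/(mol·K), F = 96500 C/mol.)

E°_cell = -0.26 − (-1.18) = 0.92 V, with n = 2 electrons transferred.
At equilibrium E = 0, so the Nernst equation gives ln K = nFE°/RT = (2)(96500)(0.92)/((8.314)(310)) = 68.89.

ln K = 68.9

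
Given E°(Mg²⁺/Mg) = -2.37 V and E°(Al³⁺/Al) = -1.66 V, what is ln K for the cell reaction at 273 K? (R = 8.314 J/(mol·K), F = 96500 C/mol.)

E°_cell = -1.66 − (-2.37) = 0.71 V, with n = 6 electrons transferred.
At equilibrium E = 0, so the Nernst equation gives ln K = nFE°/RT = (6)(96500)(0.71)/((8.314)(273)) = 181.12.

ln K = 181.1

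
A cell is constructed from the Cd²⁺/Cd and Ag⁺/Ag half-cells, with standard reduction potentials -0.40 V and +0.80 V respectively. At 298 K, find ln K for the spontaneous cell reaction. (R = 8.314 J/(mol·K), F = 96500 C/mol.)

ln K = 93.5

E°_cell = +0.80 − (-0.40) = 1.20 V, with n = 2 electrons transferred.
At equilibrium E = 0, so the Nernst equation gives ln K = nFE°/RT = (2)(96500)(1.20)/((8.314)(298)) = 93.48.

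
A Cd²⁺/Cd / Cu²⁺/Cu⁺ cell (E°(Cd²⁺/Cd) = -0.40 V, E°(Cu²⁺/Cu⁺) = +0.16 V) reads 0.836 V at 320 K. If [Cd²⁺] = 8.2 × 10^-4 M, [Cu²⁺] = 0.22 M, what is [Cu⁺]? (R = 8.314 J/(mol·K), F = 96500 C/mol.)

3.4 × 10^-4 M

From the Nernst equation, ln Q = nF(E° − E)/RT = 2×96500×(0.56 − 0.836)/(8.314×320) = -20.022, so Q = 2.02 × 10^-9.
With Q = [Cd²⁺]·[Cu⁺]^2/[Cu²⁺]^2 and the known concentrations, [Cu⁺]^2 in the numerator gives [Cu⁺] = 3.4 × 10^-4 M.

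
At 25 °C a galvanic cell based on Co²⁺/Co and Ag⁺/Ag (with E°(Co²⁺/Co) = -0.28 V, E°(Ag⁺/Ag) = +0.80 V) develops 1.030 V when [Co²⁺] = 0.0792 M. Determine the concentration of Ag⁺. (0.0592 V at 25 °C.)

0.04 M

From the Nernst equation, log Q = n(E° − E)/0.0592 = 2(1.08 − 1.030)/0.0592 = 1.689, so Q = 48.9.
With Q = [Co²⁺]/[Ag⁺]^2 and the known concentrations, [Ag⁺]^2 in the denominator gives [Ag⁺] = 0.04 M.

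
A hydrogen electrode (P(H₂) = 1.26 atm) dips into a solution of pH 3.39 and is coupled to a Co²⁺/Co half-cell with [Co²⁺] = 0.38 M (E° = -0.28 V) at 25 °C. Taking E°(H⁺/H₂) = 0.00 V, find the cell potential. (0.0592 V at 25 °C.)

0.089 V

The hydrogen couple is the cathode, so E°_cell = 0.28 V; n = 2.
[H⁺] = 10^(−3.39) = 4.1 × 10^-4 M, and Q = [Co²⁺]·P(H₂) / [H⁺]^2 = 2.89 × 10^6.
E = E° − (0.0592/2) log Q = 0.28 − (0.0592/2)(6.460) = 0.089 V.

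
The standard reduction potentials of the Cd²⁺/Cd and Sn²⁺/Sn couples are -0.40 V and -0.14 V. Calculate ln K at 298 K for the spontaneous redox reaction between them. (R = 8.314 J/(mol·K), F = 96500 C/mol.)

ln K = 20.3

E°_cell = -0.14 − (-0.40) = 0.26 V, with n = 2 electrons transferred.
At equilibrium E = 0, so the Nernst equation gives ln K = nFE°/RT = (2)(96500)(0.26)/((8.314)(298)) = 20.25.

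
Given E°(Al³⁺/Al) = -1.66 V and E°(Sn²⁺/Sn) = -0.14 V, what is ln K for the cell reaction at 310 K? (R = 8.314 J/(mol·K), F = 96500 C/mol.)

E°_cell = -0.14 − (-1.66) = 1.52 V, with n = 6 electrons transferred.
At equilibrium E = 0, so the Nernst equation gives ln K = nFE°/RT = (6)(96500)(1.52)/((8.314)(310)) = 341.47.

ln K = 341.5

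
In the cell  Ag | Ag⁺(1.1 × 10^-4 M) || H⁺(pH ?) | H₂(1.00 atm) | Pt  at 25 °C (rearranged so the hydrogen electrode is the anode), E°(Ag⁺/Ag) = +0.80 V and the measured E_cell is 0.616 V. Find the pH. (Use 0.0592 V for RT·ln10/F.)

E°_cell = 0.80 V and n = 2.
log Q = n(E° − E)/0.0592 = 2×(0.80 − 0.616)/0.0592 = 6.216.
With Q = [H⁺]^2 / ([Ag⁺]^2·P(H₂)), solving for [H⁺] gives log[H⁺] = -0.850, so pH = 0.85.

pH = 0.85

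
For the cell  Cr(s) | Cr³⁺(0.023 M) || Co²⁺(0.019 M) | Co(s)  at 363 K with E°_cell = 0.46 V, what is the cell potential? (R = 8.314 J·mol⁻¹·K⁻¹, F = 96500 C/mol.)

0.437 V

Balancing electrons gives n = 6; the reaction quotient is Q = [Cr³⁺]^2/[Co²⁺]^3 = 77.1.
E = E° − (RT/nF) ln Q = 0.46 − (8.314×363)/(6×96500) × (4.345) = 0.460 − 0.023 = 0.437 V.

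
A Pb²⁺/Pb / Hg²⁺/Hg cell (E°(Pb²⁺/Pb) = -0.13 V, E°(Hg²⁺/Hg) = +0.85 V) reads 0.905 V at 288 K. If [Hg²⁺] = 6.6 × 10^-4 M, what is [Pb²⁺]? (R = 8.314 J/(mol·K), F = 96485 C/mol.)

0.28 M

From the Nernst equation, ln Q = nF(E° − E)/RT = 2×96485×(0.98 − 0.905)/(8.314×288) = 6.044, so Q = 422.
With Q = [Pb²⁺]/[Hg²⁺] and the known concentrations, [Pb²⁺] in the numerator gives [Pb²⁺] = 0.28 M.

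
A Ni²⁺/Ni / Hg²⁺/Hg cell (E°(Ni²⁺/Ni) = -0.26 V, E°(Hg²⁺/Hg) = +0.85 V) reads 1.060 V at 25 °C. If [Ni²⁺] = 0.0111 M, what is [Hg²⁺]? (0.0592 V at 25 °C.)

From the Nernst equation, log Q = n(E° − E)/0.0592 = 2(1.11 − 1.060)/0.0592 = 1.689, so Q = 48.9.
With Q = [Ni²⁺]/[Hg²⁺] and the known concentrations, [Hg²⁺] in the denominator gives [Hg²⁺] = 2.3 × 10^-4 M.

2.3 × 10^-4 M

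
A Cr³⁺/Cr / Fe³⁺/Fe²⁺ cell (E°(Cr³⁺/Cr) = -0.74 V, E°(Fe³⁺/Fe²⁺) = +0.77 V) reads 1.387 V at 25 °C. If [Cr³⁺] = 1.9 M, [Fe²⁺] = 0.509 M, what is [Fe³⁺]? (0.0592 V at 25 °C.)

From the Nernst equation, log Q = n(E° − E)/0.0592 = 3(1.51 − 1.387)/0.0592 = 6.233, so Q = 1.71 × 10^6.
With Q = [Cr³⁺]·[Fe²⁺]^3/[Fe³⁺]^3 and the known concentrations, [Fe³⁺]^3 in the denominator gives [Fe³⁺] = 0.0053 M.

0.0053 M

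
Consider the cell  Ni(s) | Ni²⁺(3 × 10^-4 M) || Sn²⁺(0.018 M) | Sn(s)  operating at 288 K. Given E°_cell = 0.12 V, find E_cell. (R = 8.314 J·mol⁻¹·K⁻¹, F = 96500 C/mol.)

0.171 V

Balancing electrons gives n = 2; the reaction quotient is Q = [Ni²⁺]/[Sn²⁺] = 0.0167.
E = E° − (RT/nF) ln Q = 0.12 − (8.314×288)/(2×96500) × (-4.094) = 0.120 + 0.051 = 0.171 V.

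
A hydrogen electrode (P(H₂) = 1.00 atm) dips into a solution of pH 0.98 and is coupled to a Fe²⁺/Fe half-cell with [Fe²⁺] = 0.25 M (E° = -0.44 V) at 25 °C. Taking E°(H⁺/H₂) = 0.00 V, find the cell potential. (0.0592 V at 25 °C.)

0.40 V

The hydrogen couple is the cathode, so E°_cell = 0.44 V; n = 2.
[H⁺] = 10^(−0.98) = 0.10 M, and Q = [Fe²⁺]·P(H₂) / [H⁺]^2 = 22.8.
E = E° − (0.0592/2) log Q = 0.44 − (0.0592/2)(1.358) = 0.400 V.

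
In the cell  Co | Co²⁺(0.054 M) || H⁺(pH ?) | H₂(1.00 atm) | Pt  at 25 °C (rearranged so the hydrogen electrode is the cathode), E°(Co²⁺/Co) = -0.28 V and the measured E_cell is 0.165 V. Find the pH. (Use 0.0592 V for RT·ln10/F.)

E°_cell = 0.28 V and n = 2.
log Q = n(E° − E)/0.0592 = 2×(0.28 − 0.165)/0.0592 = 3.885.
With Q = [Co²⁺]·P(H₂) / [H⁺]^2, solving for [H⁺] gives log[H⁺] = -2.576, so pH = 2.58.

pH = 2.58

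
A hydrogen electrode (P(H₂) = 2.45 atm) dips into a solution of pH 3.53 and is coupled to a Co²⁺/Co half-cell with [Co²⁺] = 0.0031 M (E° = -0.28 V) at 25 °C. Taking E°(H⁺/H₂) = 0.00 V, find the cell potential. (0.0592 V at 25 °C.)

0.13 V

The hydrogen couple is the cathode, so E°_cell = 0.28 V; n = 2.
[H⁺] = 10^(−3.53) = 3 × 10^-4 M, and Q = [Co²⁺]·P(H₂) / [H⁺]^2 = 8.72 × 10^4.
E = E° − (0.0592/2) log Q = 0.28 − (0.0592/2)(4.941) = 0.134 V.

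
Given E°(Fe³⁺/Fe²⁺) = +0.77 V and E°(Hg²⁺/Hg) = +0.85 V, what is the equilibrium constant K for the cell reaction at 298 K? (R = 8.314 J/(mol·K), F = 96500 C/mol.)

E°_cell = +0.85 − (+0.77) = 0.08 V, with n = 2 electrons transferred.
At equilibrium E = 0, so the Nernst equation gives ln K = nFE°/RT = (2)(96500)(0.08)/((8.314)(298)) = 6.23.
K = e^6.23 = 510.

510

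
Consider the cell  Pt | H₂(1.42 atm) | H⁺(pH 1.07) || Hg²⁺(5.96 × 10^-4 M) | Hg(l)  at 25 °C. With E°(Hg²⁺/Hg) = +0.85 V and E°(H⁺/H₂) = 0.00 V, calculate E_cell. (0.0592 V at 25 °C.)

The Hg²⁺/Hg couple is the cathode, so E°_cell = 0.85 V; n = 2.
[H⁺] = 10^(−1.07) = 0.085 M, and Q = [H⁺]^2 / ([Hg²⁺]·P(H₂)) = 8.56.
E = E° − (0.0592/2) log Q = 0.85 − (0.0592/2)(0.932) = 0.822 V.

0.82 V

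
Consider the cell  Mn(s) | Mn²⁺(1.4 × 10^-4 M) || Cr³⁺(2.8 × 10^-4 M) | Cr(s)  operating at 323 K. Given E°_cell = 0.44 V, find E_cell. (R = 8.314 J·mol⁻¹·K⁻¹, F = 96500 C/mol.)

0.488 V

Balancing electrons gives n = 6; the reaction quotient is Q = [Mn²⁺]^3/[Cr³⁺]^2 = 3.5 × 10^-5.
E = E° − (RT/nF) ln Q = 0.44 − (8.314×323)/(6×96500) × (-10.260) = 0.440 + 0.048 = 0.488 V.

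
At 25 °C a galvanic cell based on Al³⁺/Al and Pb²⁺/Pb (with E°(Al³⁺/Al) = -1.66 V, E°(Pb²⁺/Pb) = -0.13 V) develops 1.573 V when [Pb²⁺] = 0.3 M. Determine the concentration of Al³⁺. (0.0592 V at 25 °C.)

0.0011 M

From the Nernst equation, log Q = n(E° − E)/0.0592 = 6(1.53 − 1.573)/0.0592 = -4.358, so Q = 4.38 × 10^-5.
With Q = [Al³⁺]^2/[Pb²⁺]^3 and the known concentrations, [Al³⁺]^2 in the numerator gives [Al³⁺] = 0.0011 M.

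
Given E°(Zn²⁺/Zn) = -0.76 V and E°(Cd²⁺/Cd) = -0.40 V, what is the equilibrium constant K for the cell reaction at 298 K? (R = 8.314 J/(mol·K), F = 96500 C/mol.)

1.5 × 10^12

E°_cell = -0.40 − (-0.76) = 0.36 V, with n = 2 electrons transferred.
At equilibrium E = 0, so the Nernst equation gives ln K = nFE°/RT = (2)(96500)(0.36)/((8.314)(298)) = 28.04.
K = e^28.04 = 1.5 × 10^12.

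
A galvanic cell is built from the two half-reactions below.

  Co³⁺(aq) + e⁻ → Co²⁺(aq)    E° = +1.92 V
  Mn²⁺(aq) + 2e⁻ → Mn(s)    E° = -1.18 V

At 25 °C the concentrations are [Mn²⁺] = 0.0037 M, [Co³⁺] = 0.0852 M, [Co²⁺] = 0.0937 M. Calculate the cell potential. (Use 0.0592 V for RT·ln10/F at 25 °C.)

3.17 V

The Co³⁺/Co²⁺ couple has the higher reduction potential and acts as the cathode, so E°_cell = +1.92 − (-1.18) = 3.10 V.
Balancing electrons gives n = 2; the reaction quotient is Q = [Mn²⁺]·[Co²⁺]^2/[Co³⁺]^2 = 0.00448.
At 25 °C, E = E° − (0.0592/n) log Q = 3.10 − (0.0592/2)(-2.349) = 3.100 + 0.070 = 3.170 V.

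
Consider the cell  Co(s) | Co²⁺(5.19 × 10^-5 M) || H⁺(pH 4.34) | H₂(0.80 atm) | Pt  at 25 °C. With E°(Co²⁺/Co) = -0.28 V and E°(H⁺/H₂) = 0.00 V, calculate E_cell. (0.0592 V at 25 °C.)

0.15 V

The hydrogen couple is the cathode, so E°_cell = 0.28 V; n = 2.
[H⁺] = 10^(−4.34) = 4.6 × 10^-5 M, and Q = [Co²⁺]·P(H₂) / [H⁺]^2 = 1.99 × 10^4.
E = E° − (0.0592/2) log Q = 0.28 − (0.0592/2)(4.298) = 0.153 V.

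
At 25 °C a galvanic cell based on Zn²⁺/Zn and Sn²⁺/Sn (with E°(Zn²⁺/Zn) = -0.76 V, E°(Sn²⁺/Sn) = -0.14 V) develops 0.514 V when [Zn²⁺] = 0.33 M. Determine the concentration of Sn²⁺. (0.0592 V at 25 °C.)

8.7 × 10^-5 M

From the Nernst equation, log Q = n(E° − E)/0.0592 = 2(0.62 − 0.514)/0.0592 = 3.581, so Q = 3810.
With Q = [Zn²⁺]/[Sn²⁺] and the known concentrations, [Sn²⁺] in the denominator gives [Sn²⁺] = 8.7 × 10^-5 M.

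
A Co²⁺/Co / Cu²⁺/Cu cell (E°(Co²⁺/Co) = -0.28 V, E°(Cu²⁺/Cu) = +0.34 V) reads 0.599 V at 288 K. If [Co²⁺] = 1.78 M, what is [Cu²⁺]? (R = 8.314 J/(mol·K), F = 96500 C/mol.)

From the Nernst equation, ln Q = nF(E° − E)/RT = 2×96500×(0.62 − 0.599)/(8.314×288) = 1.693, so Q = 5.43.
With Q = [Co²⁺]/[Cu²⁺] and the known concentrations, [Cu²⁺] in the denominator gives [Cu²⁺] = 0.33 M.

0.33 M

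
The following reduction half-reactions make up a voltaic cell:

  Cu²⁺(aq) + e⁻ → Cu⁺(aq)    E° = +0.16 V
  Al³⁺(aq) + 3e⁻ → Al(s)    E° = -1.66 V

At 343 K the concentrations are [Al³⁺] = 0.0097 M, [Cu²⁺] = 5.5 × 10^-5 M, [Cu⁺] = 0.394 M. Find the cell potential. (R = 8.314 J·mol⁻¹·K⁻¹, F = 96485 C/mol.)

The Cu²⁺/Cu⁺ couple has the higher reduction potential and acts as the cathode, so E°_cell = +0.16 − (-1.66) = 1.82 V.
Balancing electrons gives n = 3; the reaction quotient is Q = [Al³⁺]·[Cu⁺]^3/[Cu²⁺]^3 = 3.57 × 10^9.
E = E° − (RT/nF) ln Q = 1.82 − (8.314×343)/(3×96485) × (21.995) = 1.820 − 0.217 = 1.603 V.

1.60 V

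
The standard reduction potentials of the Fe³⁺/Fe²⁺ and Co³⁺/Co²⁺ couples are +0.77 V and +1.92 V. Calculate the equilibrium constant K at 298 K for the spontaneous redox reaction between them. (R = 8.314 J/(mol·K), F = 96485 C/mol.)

E°_cell = +1.92 − (+0.77) = 1.15 V, with n = 1 electron transferred.
At equilibrium E = 0, so the Nernst equation gives ln K = nFE°/RT = (1)(96485)(1.15)/((8.314)(298)) = 44.78.
K = e^44.78 = 2.8 × 10^19.

2.8 × 10^19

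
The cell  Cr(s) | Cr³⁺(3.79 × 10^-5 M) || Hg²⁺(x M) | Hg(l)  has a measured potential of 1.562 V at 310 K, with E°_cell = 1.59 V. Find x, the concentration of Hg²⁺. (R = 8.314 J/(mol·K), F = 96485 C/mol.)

From the Nernst equation, ln Q = nF(E° − E)/RT = 6×96485×(1.59 − 1.562)/(8.314×310) = 6.289, so Q = 539.
With Q = [Cr³⁺]^2/[Hg²⁺]^3 and the known concentrations, [Hg²⁺]^3 in the denominator gives [Hg²⁺] = 1.4 × 10^-4 M.

1.4 × 10^-4 M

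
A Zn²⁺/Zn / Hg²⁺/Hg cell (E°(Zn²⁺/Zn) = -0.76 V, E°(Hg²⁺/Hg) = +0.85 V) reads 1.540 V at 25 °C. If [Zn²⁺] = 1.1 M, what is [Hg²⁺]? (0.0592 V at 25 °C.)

From the Nernst equation, log Q = n(E° − E)/0.0592 = 2(1.61 − 1.540)/0.0592 = 2.365, so Q = 232.
With Q = [Zn²⁺]/[Hg²⁺] and the known concentrations, [Hg²⁺] in the denominator gives [Hg²⁺] = 0.0047 M.

0.0047 M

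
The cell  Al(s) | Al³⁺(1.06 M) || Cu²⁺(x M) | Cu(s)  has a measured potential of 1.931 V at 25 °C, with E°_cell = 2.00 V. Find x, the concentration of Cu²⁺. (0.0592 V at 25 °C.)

0.0049 M

From the Nernst equation, log Q = n(E° − E)/0.0592 = 6(2.00 − 1.931)/0.0592 = 6.993, so Q = 9.85 × 10^6.
With Q = [Al³⁺]^2/[Cu²⁺]^3 and the known concentrations, [Cu²⁺]^3 in the denominator gives [Cu²⁺] = 0.0049 M.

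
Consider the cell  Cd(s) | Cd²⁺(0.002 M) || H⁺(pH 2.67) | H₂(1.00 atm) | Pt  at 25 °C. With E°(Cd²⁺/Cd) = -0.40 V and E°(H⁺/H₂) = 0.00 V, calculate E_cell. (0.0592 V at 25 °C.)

The hydrogen couple is the cathode, so E°_cell = 0.40 V; n = 2.
[H⁺] = 10^(−2.67) = 0.0021 M, and Q = [Cd²⁺]·P(H₂) / [H⁺]^2 = 438.
E = E° − (0.0592/2) log Q = 0.40 − (0.0592/2)(2.641) = 0.322 V.

0.32 V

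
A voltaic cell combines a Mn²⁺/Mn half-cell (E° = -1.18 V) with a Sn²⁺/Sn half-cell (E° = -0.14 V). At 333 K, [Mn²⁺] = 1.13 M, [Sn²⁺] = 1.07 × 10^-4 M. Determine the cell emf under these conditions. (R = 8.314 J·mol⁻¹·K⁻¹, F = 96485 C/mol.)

0.907 V

The Sn²⁺/Sn couple has the higher reduction potential and acts as the cathode, so E°_cell = -0.14 − (-1.18) = 1.04 V.
Balancing electrons gives n = 2; the reaction quotient is Q = [Mn²⁺]/[Sn²⁺] = 1.06 × 10^4.
E = E° − (RT/nF) ln Q = 1.04 − (8.314×333)/(2×96485) × (9.265) = 1.040 − 0.133 = 0.907 V.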